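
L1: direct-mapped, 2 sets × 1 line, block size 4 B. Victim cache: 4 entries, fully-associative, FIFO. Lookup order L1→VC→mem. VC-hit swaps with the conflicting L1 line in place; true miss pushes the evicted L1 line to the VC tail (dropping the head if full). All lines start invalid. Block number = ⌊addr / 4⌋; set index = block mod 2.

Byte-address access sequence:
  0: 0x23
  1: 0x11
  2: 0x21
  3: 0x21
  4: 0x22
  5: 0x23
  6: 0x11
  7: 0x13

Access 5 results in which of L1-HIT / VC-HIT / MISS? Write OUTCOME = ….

OUTCOME = L1-HIT

0: 0x23 (blk 8, set 0) → MISS  vc=[]
1: 0x11 (blk 4, set 0) → MISS  vc=[8]
2: 0x21 (blk 8, set 0) → VC-HIT  vc=[4]
3: 0x21 (blk 8, set 0) → L1-HIT  vc=[4]
4: 0x22 (blk 8, set 0) → L1-HIT  vc=[4]
5: 0x23 (blk 8, set 0) → L1-HIT  vc=[4]
6: 0x11 (blk 4, set 0) → VC-HIT  vc=[8]
7: 0x13 (blk 4, set 0) → L1-HIT  vc=[8]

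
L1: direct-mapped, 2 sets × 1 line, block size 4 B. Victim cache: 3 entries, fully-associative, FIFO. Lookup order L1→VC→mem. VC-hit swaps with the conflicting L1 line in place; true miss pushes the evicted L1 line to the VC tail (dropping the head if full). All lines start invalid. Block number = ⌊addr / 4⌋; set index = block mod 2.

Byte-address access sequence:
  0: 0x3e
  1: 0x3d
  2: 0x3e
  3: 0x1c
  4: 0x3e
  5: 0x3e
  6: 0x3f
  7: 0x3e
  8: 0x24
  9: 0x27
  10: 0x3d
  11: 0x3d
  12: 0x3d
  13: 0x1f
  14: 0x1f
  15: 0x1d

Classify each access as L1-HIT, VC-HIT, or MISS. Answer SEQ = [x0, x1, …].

SEQ = [MISS, L1-HIT, L1-HIT, MISS, VC-HIT, L1-HIT, L1-HIT, L1-HIT, MISS, L1-HIT, VC-HIT, L1-HIT, L1-HIT, VC-HIT, L1-HIT, L1-HIT]

0: 0x3e (blk 15, set 1) → MISS  vc=[]
1: 0x3d (blk 15, set 1) → L1-HIT  vc=[]
2: 0x3e (blk 15, set 1) → L1-HIT  vc=[]
3: 0x1c (blk 7, set 1) → MISS  vc=[15]
4: 0x3e (blk 15, set 1) → VC-HIT  vc=[7]
5: 0x3e (blk 15, set 1) → L1-HIT  vc=[7]
6: 0x3f (blk 15, set 1) → L1-HIT  vc=[7]
7: 0x3e (blk 15, set 1) → L1-HIT  vc=[7]
8: 0x24 (blk 9, set 1) → MISS  vc=[7, 15]
9: 0x27 (blk 9, set 1) → L1-HIT  vc=[7, 15]
10: 0x3d (blk 15, set 1) → VC-HIT  vc=[7, 9]
11: 0x3d (blk 15, set 1) → L1-HIT  vc=[7, 9]
12: 0x3d (blk 15, set 1) → L1-HIT  vc=[7, 9]
13: 0x1f (blk 7, set 1) → VC-HIT  vc=[15, 9]
14: 0x1f (blk 7, set 1) → L1-HIT  vc=[15, 9]
15: 0x1d (blk 7, set 1) → L1-HIT  vc=[15, 9]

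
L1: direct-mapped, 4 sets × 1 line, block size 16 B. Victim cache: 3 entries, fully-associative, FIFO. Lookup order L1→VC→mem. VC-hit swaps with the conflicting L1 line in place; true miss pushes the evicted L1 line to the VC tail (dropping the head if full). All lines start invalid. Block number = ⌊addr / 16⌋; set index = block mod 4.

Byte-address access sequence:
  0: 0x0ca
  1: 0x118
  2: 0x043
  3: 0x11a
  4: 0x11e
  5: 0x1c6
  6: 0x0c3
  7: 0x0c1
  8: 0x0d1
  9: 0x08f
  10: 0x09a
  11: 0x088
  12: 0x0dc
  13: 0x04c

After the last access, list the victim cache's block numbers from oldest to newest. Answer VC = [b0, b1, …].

0: 0xca (blk 12, set 0) → MISS  vc=[]
1: 0x118 (blk 17, set 1) → MISS  vc=[]
2: 0x43 (blk 4, set 0) → MISS  vc=[12]
3: 0x11a (blk 17, set 1) → L1-HIT  vc=[12]
4: 0x11e (blk 17, set 1) → L1-HIT  vc=[12]
5: 0x1c6 (blk 28, set 0) → MISS  vc=[12, 4]
6: 0xc3 (blk 12, set 0) → VC-HIT  vc=[28, 4]
7: 0xc1 (blk 12, set 0) → L1-HIT  vc=[28, 4]
8: 0xd1 (blk 13, set 1) → MISS  vc=[28, 4, 17]
9: 0x8f (blk 8, set 0) → MISS  vc=[4, 17, 12]
10: 0x9a (blk 9, set 1) → MISS  vc=[17, 12, 13]
11: 0x88 (blk 8, set 0) → L1-HIT  vc=[17, 12, 13]
12: 0xdc (blk 13, set 1) → VC-HIT  vc=[17, 12, 9]
13: 0x4c (blk 4, set 0) → MISS  vc=[12, 9, 8]

VC = [12, 9, 8]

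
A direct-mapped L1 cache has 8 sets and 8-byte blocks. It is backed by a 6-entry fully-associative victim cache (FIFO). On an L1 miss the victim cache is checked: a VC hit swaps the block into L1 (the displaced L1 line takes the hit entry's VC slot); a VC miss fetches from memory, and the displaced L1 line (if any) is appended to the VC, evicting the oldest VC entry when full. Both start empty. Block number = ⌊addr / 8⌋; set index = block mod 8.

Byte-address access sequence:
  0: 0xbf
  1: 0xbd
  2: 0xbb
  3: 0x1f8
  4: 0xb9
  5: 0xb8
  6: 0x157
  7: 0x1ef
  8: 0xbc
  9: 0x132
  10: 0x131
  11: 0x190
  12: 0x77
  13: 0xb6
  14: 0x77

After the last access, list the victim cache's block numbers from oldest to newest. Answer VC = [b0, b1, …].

VC = [63, 42, 38, 22]

0: 0xbf (blk 23, set 7) → MISS  vc=[]
1: 0xbd (blk 23, set 7) → L1-HIT  vc=[]
2: 0xbb (blk 23, set 7) → L1-HIT  vc=[]
3: 0x1f8 (blk 63, set 7) → MISS  vc=[23]
4: 0xb9 (blk 23, set 7) → VC-HIT  vc=[63]
5: 0xb8 (blk 23, set 7) → L1-HIT  vc=[63]
6: 0x157 (blk 42, set 2) → MISS  vc=[63]
7: 0x1ef (blk 61, set 5) → MISS  vc=[63]
8: 0xbc (blk 23, set 7) → L1-HIT  vc=[63]
9: 0x132 (blk 38, set 6) → MISS  vc=[63]
10: 0x131 (blk 38, set 6) → L1-HIT  vc=[63]
11: 0x190 (blk 50, set 2) → MISS  vc=[63, 42]
12: 0x77 (blk 14, set 6) → MISS  vc=[63, 42, 38]
13: 0xb6 (blk 22, set 6) → MISS  vc=[63, 42, 38, 14]
14: 0x77 (blk 14, set 6) → VC-HIT  vc=[63, 42, 38, 22]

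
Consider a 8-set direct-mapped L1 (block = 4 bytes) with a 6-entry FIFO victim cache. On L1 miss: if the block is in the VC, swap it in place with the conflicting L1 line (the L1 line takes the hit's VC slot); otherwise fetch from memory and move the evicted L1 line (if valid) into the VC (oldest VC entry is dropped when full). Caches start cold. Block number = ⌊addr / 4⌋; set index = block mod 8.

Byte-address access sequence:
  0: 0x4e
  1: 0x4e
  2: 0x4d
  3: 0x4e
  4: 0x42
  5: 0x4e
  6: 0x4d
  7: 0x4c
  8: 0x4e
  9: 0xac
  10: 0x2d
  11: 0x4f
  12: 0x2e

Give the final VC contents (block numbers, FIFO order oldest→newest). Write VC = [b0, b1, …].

VC = [19, 43]

0: 0x4e (blk 19, set 3) → MISS  vc=[]
1: 0x4e (blk 19, set 3) → L1-HIT  vc=[]
2: 0x4d (blk 19, set 3) → L1-HIT  vc=[]
3: 0x4e (blk 19, set 3) → L1-HIT  vc=[]
4: 0x42 (blk 16, set 0) → MISS  vc=[]
5: 0x4e (blk 19, set 3) → L1-HIT  vc=[]
6: 0x4d (blk 19, set 3) → L1-HIT  vc=[]
7: 0x4c (blk 19, set 3) → L1-HIT  vc=[]
8: 0x4e (blk 19, set 3) → L1-HIT  vc=[]
9: 0xac (blk 43, set 3) → MISS  vc=[19]
10: 0x2d (blk 11, set 3) → MISS  vc=[19, 43]
11: 0x4f (blk 19, set 3) → VC-HIT  vc=[11, 43]
12: 0x2e (blk 11, set 3) → VC-HIT  vc=[19, 43]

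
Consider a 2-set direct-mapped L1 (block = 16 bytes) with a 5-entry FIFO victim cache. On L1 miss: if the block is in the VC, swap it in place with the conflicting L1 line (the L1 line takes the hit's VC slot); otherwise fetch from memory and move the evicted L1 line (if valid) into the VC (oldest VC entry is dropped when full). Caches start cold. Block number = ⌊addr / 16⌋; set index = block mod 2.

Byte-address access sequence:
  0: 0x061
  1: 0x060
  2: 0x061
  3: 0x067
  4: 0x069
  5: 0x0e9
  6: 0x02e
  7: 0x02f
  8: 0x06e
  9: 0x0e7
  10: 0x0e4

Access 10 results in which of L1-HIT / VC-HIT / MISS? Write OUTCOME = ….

OUTCOME = L1-HIT

0: 0x61 (blk 6, set 0) → MISS  vc=[]
1: 0x60 (blk 6, set 0) → L1-HIT  vc=[]
2: 0x61 (blk 6, set 0) → L1-HIT  vc=[]
3: 0x67 (blk 6, set 0) → L1-HIT  vc=[]
4: 0x69 (blk 6, set 0) → L1-HIT  vc=[]
5: 0xe9 (blk 14, set 0) → MISS  vc=[6]
6: 0x2e (blk 2, set 0) → MISS  vc=[6, 14]
7: 0x2f (blk 2, set 0) → L1-HIT  vc=[6, 14]
8: 0x6e (blk 6, set 0) → VC-HIT  vc=[2, 14]
9: 0xe7 (blk 14, set 0) → VC-HIT  vc=[2, 6]
10: 0xe4 (blk 14, set 0) → L1-HIT  vc=[2, 6]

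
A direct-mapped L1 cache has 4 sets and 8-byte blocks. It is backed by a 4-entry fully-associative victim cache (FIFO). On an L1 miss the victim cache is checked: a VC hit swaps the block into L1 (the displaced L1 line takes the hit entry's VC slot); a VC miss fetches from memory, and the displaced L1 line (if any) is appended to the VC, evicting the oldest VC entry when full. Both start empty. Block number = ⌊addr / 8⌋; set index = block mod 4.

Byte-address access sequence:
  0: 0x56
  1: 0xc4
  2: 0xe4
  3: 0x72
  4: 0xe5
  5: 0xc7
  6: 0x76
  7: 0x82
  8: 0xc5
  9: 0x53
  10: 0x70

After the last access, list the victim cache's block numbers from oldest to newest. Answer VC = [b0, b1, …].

VC = [28, 10, 16]

#0 0x56→b10/s2 MISS; vc=[]
#1 0xc4→b24/s0 MISS; vc=[]
#2 0xe4→b28/s0 MISS; vc=[24]
#3 0x72→b14/s2 MISS; vc=[24,10]
#4 0xe5→b28/s0 L1-HIT; vc=[24,10]
#5 0xc7→b24/s0 VC-HIT; vc=[28,10]
#6 0x76→b14/s2 L1-HIT; vc=[28,10]
#7 0x82→b16/s0 MISS; vc=[28,10,24]
#8 0xc5→b24/s0 VC-HIT; vc=[28,10,16]
#9 0x53→b10/s2 VC-HIT; vc=[28,14,16]
#10 0x70→b14/s2 VC-HIT; vc=[28,10,16]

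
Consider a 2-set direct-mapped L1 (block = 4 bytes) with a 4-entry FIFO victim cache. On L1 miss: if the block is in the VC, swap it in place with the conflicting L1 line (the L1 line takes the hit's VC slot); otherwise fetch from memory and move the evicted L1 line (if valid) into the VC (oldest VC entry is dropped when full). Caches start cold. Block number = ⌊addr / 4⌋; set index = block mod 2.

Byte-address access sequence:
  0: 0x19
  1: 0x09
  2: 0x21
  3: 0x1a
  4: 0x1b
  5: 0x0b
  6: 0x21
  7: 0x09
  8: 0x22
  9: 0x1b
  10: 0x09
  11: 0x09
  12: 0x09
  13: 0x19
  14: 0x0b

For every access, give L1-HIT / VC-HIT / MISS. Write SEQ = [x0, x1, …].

0: 0x19 (blk 6, set 0) → MISS  vc=[]
1: 0x9 (blk 2, set 0) → MISS  vc=[6]
2: 0x21 (blk 8, set 0) → MISS  vc=[6, 2]
3: 0x1a (blk 6, set 0) → VC-HIT  vc=[8, 2]
4: 0x1b (blk 6, set 0) → L1-HIT  vc=[8, 2]
5: 0xb (blk 2, set 0) → VC-HIT  vc=[8, 6]
6: 0x21 (blk 8, set 0) → VC-HIT  vc=[2, 6]
7: 0x9 (blk 2, set 0) → VC-HIT  vc=[8, 6]
8: 0x22 (blk 8, set 0) → VC-HIT  vc=[2, 6]
9: 0x1b (blk 6, set 0) → VC-HIT  vc=[2, 8]
10: 0x9 (blk 2, set 0) → VC-HIT  vc=[6, 8]
11: 0x9 (blk 2, set 0) → L1-HIT  vc=[6, 8]
12: 0x9 (blk 2, set 0) → L1-HIT  vc=[6, 8]
13: 0x19 (blk 6, set 0) → VC-HIT  vc=[2, 8]
14: 0xb (blk 2, set 0) → VC-HIT  vc=[6, 8]

SEQ = [MISS, MISS, MISS, VC-HIT, L1-HIT, VC-HIT, VC-HIT, VC-HIT, VC-HIT, VC-HIT, VC-HIT, L1-HIT, L1-HIT, VC-HIT, VC-HIT]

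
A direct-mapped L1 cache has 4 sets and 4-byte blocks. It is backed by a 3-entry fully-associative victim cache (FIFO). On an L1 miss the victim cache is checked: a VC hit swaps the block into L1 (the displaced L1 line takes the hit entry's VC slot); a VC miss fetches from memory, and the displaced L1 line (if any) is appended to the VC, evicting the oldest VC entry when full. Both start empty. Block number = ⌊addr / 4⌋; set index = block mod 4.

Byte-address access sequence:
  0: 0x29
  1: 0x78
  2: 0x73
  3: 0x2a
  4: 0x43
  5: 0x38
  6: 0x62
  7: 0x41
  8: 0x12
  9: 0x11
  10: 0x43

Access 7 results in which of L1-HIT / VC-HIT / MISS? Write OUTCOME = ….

0: 0x29 (blk 10, set 2) → MISS  vc=[]
1: 0x78 (blk 30, set 2) → MISS  vc=[10]
2: 0x73 (blk 28, set 0) → MISS  vc=[10]
3: 0x2a (blk 10, set 2) → VC-HIT  vc=[30]
4: 0x43 (blk 16, set 0) → MISS  vc=[30, 28]
5: 0x38 (blk 14, set 2) → MISS  vc=[30, 28, 10]
6: 0x62 (blk 24, set 0) → MISS  vc=[28, 10, 16]
7: 0x41 (blk 16, set 0) → VC-HIT  vc=[28, 10, 24]
8: 0x12 (blk 4, set 0) → MISS  vc=[10, 24, 16]
9: 0x11 (blk 4, set 0) → L1-HIT  vc=[10, 24, 16]
10: 0x43 (blk 16, set 0) → VC-HIT  vc=[10, 24, 4]

OUTCOME = VC-HIT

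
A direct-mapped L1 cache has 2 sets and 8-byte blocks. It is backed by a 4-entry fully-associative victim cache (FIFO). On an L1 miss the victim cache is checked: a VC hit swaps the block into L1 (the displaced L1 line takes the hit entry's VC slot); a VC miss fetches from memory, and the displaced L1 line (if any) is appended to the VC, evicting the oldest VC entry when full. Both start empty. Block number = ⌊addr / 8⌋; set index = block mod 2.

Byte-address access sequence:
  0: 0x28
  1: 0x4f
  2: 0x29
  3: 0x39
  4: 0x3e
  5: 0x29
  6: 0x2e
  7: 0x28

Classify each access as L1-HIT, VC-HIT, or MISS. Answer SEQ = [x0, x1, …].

SEQ = [MISS, MISS, VC-HIT, MISS, L1-HIT, VC-HIT, L1-HIT, L1-HIT]

0: 0x28 (blk 5, set 1) → MISS  vc=[]
1: 0x4f (blk 9, set 1) → MISS  vc=[5]
2: 0x29 (blk 5, set 1) → VC-HIT  vc=[9]
3: 0x39 (blk 7, set 1) → MISS  vc=[9, 5]
4: 0x3e (blk 7, set 1) → L1-HIT  vc=[9, 5]
5: 0x29 (blk 5, set 1) → VC-HIT  vc=[9, 7]
6: 0x2e (blk 5, set 1) → L1-HIT  vc=[9, 7]
7: 0x28 (blk 5, set 1) → L1-HIT  vc=[9, 7]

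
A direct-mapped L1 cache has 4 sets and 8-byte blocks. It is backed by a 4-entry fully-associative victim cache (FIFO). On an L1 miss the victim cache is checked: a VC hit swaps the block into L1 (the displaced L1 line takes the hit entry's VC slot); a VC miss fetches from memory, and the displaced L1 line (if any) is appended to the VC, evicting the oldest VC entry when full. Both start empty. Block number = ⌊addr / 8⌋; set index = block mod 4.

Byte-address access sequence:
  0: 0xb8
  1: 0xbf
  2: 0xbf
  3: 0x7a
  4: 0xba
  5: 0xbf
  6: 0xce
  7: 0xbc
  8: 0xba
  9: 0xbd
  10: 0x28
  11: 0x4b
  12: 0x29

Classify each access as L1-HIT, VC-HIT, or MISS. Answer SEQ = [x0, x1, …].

SEQ = [MISS, L1-HIT, L1-HIT, MISS, VC-HIT, L1-HIT, MISS, L1-HIT, L1-HIT, L1-HIT, MISS, MISS, VC-HIT]

0: 0xb8 (blk 23, set 3) → MISS  vc=[]
1: 0xbf (blk 23, set 3) → L1-HIT  vc=[]
2: 0xbf (blk 23, set 3) → L1-HIT  vc=[]
3: 0x7a (blk 15, set 3) → MISS  vc=[23]
4: 0xba (blk 23, set 3) → VC-HIT  vc=[15]
5: 0xbf (blk 23, set 3) → L1-HIT  vc=[15]
6: 0xce (blk 25, set 1) → MISS  vc=[15]
7: 0xbc (blk 23, set 3) → L1-HIT  vc=[15]
8: 0xba (blk 23, set 3) → L1-HIT  vc=[15]
9: 0xbd (blk 23, set 3) → L1-HIT  vc=[15]
10: 0x28 (blk 5, set 1) → MISS  vc=[15, 25]
11: 0x4b (blk 9, set 1) → MISS  vc=[15, 25, 5]
12: 0x29 (blk 5, set 1) → VC-HIT  vc=[15, 25, 9]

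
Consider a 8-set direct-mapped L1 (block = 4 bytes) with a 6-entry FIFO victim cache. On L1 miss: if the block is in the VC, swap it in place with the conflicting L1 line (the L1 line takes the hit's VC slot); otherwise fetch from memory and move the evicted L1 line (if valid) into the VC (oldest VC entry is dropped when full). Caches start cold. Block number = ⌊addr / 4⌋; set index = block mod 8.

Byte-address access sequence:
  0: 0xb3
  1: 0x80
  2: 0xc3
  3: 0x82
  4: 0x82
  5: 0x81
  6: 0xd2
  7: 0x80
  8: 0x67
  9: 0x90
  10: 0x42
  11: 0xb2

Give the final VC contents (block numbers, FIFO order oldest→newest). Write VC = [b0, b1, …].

VC = [48, 36, 52, 32]

0: 0xb3 (blk 44, set 4) → MISS  vc=[]
1: 0x80 (blk 32, set 0) → MISS  vc=[]
2: 0xc3 (blk 48, set 0) → MISS  vc=[32]
3: 0x82 (blk 32, set 0) → VC-HIT  vc=[48]
4: 0x82 (blk 32, set 0) → L1-HIT  vc=[48]
5: 0x81 (blk 32, set 0) → L1-HIT  vc=[48]
6: 0xd2 (blk 52, set 4) → MISS  vc=[48, 44]
7: 0x80 (blk 32, set 0) → L1-HIT  vc=[48, 44]
8: 0x67 (blk 25, set 1) → MISS  vc=[48, 44]
9: 0x90 (blk 36, set 4) → MISS  vc=[48, 44, 52]
10: 0x42 (blk 16, set 0) → MISS  vc=[48, 44, 52, 32]
11: 0xb2 (blk 44, set 4) → VC-HIT  vc=[48, 36, 52, 32]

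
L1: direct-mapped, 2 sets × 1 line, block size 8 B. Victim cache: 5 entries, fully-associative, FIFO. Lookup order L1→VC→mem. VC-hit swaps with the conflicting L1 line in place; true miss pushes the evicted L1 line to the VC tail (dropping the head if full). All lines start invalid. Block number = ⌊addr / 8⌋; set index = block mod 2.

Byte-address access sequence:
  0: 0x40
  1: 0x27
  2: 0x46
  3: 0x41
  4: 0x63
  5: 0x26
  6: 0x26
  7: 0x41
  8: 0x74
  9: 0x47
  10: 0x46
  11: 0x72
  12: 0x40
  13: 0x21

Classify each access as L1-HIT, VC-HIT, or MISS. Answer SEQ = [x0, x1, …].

  [0] addr=0x40 blk=8 s=0: MISS | VC []
  [1] addr=0x27 blk=4 s=0: MISS | VC [8]
  [2] addr=0x46 blk=8 s=0: VC-HIT | VC [4]
  [3] addr=0x41 blk=8 s=0: L1-HIT | VC [4]
  [4] addr=0x63 blk=12 s=0: MISS | VC [4, 8]
  [5] addr=0x26 blk=4 s=0: VC-HIT | VC [12, 8]
  [6] addr=0x26 blk=4 s=0: L1-HIT | VC [12, 8]
  [7] addr=0x41 blk=8 s=0: VC-HIT | VC [12, 4]
  [8] addr=0x74 blk=14 s=0: MISS | VC [12, 4, 8]
  [9] addr=0x47 blk=8 s=0: VC-HIT | VC [12, 4, 14]
  [10] addr=0x46 blk=8 s=0: L1-HIT | VC [12, 4, 14]
  [11] addr=0x72 blk=14 s=0: VC-HIT | VC [12, 4, 8]
  [12] addr=0x40 blk=8 s=0: VC-HIT | VC [12, 4, 14]
  [13] addr=0x21 blk=4 s=0: VC-HIT | VC [12, 8, 14]

SEQ = [MISS, MISS, VC-HIT, L1-HIT, MISS, VC-HIT, L1-HIT, VC-HIT, MISS, VC-HIT, L1-HIT, VC-HIT, VC-HIT, VC-HIT]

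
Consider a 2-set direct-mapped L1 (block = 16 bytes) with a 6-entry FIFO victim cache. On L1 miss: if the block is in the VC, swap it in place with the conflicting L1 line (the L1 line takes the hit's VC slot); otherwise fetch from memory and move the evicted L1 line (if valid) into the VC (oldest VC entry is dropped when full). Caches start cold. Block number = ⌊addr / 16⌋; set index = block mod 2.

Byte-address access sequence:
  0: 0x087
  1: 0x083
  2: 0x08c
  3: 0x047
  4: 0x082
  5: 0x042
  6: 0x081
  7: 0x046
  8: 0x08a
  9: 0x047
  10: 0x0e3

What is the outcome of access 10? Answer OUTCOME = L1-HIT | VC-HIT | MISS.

#0 0x87→b8/s0 MISS; vc=[]
#1 0x83→b8/s0 L1-HIT; vc=[]
#2 0x8c→b8/s0 L1-HIT; vc=[]
#3 0x47→b4/s0 MISS; vc=[8]
#4 0x82→b8/s0 VC-HIT; vc=[4]
#5 0x42→b4/s0 VC-HIT; vc=[8]
#6 0x81→b8/s0 VC-HIT; vc=[4]
#7 0x46→b4/s0 VC-HIT; vc=[8]
#8 0x8a→b8/s0 VC-HIT; vc=[4]
#9 0x47→b4/s0 VC-HIT; vc=[8]
#10 0xe3→b14/s0 MISS; vc=[8,4]

OUTCOME = MISS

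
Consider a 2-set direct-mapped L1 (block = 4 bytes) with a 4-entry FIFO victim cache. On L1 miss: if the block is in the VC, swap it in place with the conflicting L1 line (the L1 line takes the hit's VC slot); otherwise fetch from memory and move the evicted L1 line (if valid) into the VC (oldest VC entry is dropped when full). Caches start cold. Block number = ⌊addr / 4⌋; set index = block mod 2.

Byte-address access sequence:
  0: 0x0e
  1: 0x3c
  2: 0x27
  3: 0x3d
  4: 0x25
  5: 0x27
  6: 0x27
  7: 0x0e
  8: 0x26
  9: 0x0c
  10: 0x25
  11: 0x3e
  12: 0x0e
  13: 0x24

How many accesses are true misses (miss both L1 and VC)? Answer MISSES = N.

  [0] addr=0xe blk=3 s=1: MISS | VC []
  [1] addr=0x3c blk=15 s=1: MISS | VC [3]
  [2] addr=0x27 blk=9 s=1: MISS | VC [3, 15]
  [3] addr=0x3d blk=15 s=1: VC-HIT | VC [3, 9]
  [4] addr=0x25 blk=9 s=1: VC-HIT | VC [3, 15]
  [5] addr=0x27 blk=9 s=1: L1-HIT | VC [3, 15]
  [6] addr=0x27 blk=9 s=1: L1-HIT | VC [3, 15]
  [7] addr=0xe blk=3 s=1: VC-HIT | VC [9, 15]
  [8] addr=0x26 blk=9 s=1: VC-HIT | VC [3, 15]
  [9] addr=0xc blk=3 s=1: VC-HIT | VC [9, 15]
  [10] addr=0x25 blk=9 s=1: VC-HIT | VC [3, 15]
  [11] addr=0x3e blk=15 s=1: VC-HIT | VC [3, 9]
  [12] addr=0xe blk=3 s=1: VC-HIT | VC [15, 9]
  [13] addr=0x24 blk=9 s=1: VC-HIT | VC [15, 3]

MISSES = 3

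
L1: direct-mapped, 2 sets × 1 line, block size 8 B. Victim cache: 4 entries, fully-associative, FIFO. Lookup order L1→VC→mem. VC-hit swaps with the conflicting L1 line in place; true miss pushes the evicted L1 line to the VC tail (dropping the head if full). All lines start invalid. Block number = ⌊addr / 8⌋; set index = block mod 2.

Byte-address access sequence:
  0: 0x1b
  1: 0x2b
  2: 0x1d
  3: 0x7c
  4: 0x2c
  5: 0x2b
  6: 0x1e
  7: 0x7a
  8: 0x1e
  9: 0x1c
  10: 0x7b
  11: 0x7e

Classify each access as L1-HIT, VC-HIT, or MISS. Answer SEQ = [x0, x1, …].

SEQ = [MISS, MISS, VC-HIT, MISS, VC-HIT, L1-HIT, VC-HIT, VC-HIT, VC-HIT, L1-HIT, VC-HIT, L1-HIT]

  [0] addr=0x1b blk=3 s=1: MISS | VC []
  [1] addr=0x2b blk=5 s=1: MISS | VC [3]
  [2] addr=0x1d blk=3 s=1: VC-HIT | VC [5]
  [3] addr=0x7c blk=15 s=1: MISS | VC [5, 3]
  [4] addr=0x2c blk=5 s=1: VC-HIT | VC [15, 3]
  [5] addr=0x2b blk=5 s=1: L1-HIT | VC [15, 3]
  [6] addr=0x1e blk=3 s=1: VC-HIT | VC [15, 5]
  [7] addr=0x7a blk=15 s=1: VC-HIT | VC [3, 5]
  [8] addr=0x1e blk=3 s=1: VC-HIT | VC [15, 5]
  [9] addr=0x1c blk=3 s=1: L1-HIT | VC [15, 5]
  [10] addr=0x7b blk=15 s=1: VC-HIT | VC [3, 5]
  [11] addr=0x7e blk=15 s=1: L1-HIT | VC [3, 5]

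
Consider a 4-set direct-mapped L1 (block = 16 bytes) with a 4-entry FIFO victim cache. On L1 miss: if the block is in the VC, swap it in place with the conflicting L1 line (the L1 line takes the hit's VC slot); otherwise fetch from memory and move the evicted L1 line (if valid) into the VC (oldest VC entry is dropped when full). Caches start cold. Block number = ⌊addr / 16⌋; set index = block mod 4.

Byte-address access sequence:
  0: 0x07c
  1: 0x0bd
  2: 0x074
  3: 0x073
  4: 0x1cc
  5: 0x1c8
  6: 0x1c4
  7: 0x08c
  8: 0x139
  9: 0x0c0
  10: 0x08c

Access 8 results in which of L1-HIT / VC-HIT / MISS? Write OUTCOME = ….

0: 0x7c (blk 7, set 3) → MISS  vc=[]
1: 0xbd (blk 11, set 3) → MISS  vc=[7]
2: 0x74 (blk 7, set 3) → VC-HIT  vc=[11]
3: 0x73 (blk 7, set 3) → L1-HIT  vc=[11]
4: 0x1cc (blk 28, set 0) → MISS  vc=[11]
5: 0x1c8 (blk 28, set 0) → L1-HIT  vc=[11]
6: 0x1c4 (blk 28, set 0) → L1-HIT  vc=[11]
7: 0x8c (blk 8, set 0) → MISS  vc=[11, 28]
8: 0x139 (blk 19, set 3) → MISS  vc=[11, 28, 7]
9: 0xc0 (blk 12, set 0) → MISS  vc=[11, 28, 7, 8]
10: 0x8c (blk 8, set 0) → VC-HIT  vc=[11, 28, 7, 12]

OUTCOME = MISS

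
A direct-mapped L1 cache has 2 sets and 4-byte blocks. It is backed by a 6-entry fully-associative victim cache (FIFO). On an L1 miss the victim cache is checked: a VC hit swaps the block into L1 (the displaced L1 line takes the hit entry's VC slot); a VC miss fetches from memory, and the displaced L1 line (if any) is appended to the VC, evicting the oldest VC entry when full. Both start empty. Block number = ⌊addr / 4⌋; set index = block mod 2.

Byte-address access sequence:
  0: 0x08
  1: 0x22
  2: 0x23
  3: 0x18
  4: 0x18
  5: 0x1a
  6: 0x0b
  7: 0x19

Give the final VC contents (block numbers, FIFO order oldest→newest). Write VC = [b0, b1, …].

  [0] addr=0x8 blk=2 s=0: MISS | VC []
  [1] addr=0x22 blk=8 s=0: MISS | VC [2]
  [2] addr=0x23 blk=8 s=0: L1-HIT | VC [2]
  [3] addr=0x18 blk=6 s=0: MISS | VC [2, 8]
  [4] addr=0x18 blk=6 s=0: L1-HIT | VC [2, 8]
  [5] addr=0x1a blk=6 s=0: L1-HIT | VC [2, 8]
  [6] addr=0xb blk=2 s=0: VC-HIT | VC [6, 8]
  [7] addr=0x19 blk=6 s=0: VC-HIT | VC [2, 8]

VC = [2, 8]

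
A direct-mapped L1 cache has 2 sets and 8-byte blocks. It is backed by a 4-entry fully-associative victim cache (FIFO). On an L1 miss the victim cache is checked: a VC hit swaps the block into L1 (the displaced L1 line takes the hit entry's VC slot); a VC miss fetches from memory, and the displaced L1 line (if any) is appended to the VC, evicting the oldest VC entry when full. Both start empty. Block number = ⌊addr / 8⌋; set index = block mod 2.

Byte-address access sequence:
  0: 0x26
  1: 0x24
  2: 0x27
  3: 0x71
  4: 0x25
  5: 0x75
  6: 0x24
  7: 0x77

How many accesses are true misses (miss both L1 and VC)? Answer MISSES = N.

MISSES = 2

  [0] addr=0x26 blk=4 s=0: MISS | VC []
  [1] addr=0x24 blk=4 s=0: L1-HIT | VC []
  [2] addr=0x27 blk=4 s=0: L1-HIT | VC []
  [3] addr=0x71 blk=14 s=0: MISS | VC [4]
  [4] addr=0x25 blk=4 s=0: VC-HIT | VC [14]
  [5] addr=0x75 blk=14 s=0: VC-HIT | VC [4]
  [6] addr=0x24 blk=4 s=0: VC-HIT | VC [14]
  [7] addr=0x77 blk=14 s=0: VC-HIT | VC [4]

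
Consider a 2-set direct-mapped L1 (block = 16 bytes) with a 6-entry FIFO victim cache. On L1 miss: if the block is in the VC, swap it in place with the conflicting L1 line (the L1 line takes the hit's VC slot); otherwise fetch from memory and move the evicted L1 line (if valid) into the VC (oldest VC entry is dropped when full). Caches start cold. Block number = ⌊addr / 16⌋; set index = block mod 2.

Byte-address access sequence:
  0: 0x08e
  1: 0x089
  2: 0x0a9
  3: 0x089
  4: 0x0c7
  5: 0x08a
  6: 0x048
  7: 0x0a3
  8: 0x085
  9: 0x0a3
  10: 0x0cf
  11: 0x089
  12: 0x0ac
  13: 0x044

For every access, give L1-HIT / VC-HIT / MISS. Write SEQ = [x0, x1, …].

SEQ = [MISS, L1-HIT, MISS, VC-HIT, MISS, VC-HIT, MISS, VC-HIT, VC-HIT, VC-HIT, VC-HIT, VC-HIT, VC-HIT, VC-HIT]

  [0] addr=0x8e blk=8 s=0: MISS | VC []
  [1] addr=0x89 blk=8 s=0: L1-HIT | VC []
  [2] addr=0xa9 blk=10 s=0: MISS | VC [8]
  [3] addr=0x89 blk=8 s=0: VC-HIT | VC [10]
  [4] addr=0xc7 blk=12 s=0: MISS | VC [10, 8]
  [5] addr=0x8a blk=8 s=0: VC-HIT | VC [10, 12]
  [6] addr=0x48 blk=4 s=0: MISS | VC [10, 12, 8]
  [7] addr=0xa3 blk=10 s=0: VC-HIT | VC [4, 12, 8]
  [8] addr=0x85 blk=8 s=0: VC-HIT | VC [4, 12, 10]
  [9] addr=0xa3 blk=10 s=0: VC-HIT | VC [4, 12, 8]
  [10] addr=0xcf blk=12 s=0: VC-HIT | VC [4, 10, 8]
  [11] addr=0x89 blk=8 s=0: VC-HIT | VC [4, 10, 12]
  [12] addr=0xac blk=10 s=0: VC-HIT | VC [4, 8, 12]
  [13] addr=0x44 blk=4 s=0: VC-HIT | VC [10, 8, 12]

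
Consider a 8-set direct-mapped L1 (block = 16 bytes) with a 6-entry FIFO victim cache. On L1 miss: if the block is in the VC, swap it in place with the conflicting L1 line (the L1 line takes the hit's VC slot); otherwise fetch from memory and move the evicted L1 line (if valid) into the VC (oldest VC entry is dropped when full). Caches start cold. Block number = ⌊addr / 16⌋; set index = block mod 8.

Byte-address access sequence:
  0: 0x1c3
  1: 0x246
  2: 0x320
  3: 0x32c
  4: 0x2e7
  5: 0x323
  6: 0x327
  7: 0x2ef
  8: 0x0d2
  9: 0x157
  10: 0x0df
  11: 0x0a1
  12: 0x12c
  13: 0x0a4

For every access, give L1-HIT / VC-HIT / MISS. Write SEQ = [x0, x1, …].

SEQ = [MISS, MISS, MISS, L1-HIT, MISS, L1-HIT, L1-HIT, L1-HIT, MISS, MISS, VC-HIT, MISS, MISS, VC-HIT]

0: 0x1c3 (blk 28, set 4) → MISS  vc=[]
1: 0x246 (blk 36, set 4) → MISS  vc=[28]
2: 0x320 (blk 50, set 2) → MISS  vc=[28]
3: 0x32c (blk 50, set 2) → L1-HIT  vc=[28]
4: 0x2e7 (blk 46, set 6) → MISS  vc=[28]
5: 0x323 (blk 50, set 2) → L1-HIT  vc=[28]
6: 0x327 (blk 50, set 2) → L1-HIT  vc=[28]
7: 0x2ef (blk 46, set 6) → L1-HIT  vc=[28]
8: 0xd2 (blk 13, set 5) → MISS  vc=[28]
9: 0x157 (blk 21, set 5) → MISS  vc=[28, 13]
10: 0xdf (blk 13, set 5) → VC-HIT  vc=[28, 21]
11: 0xa1 (blk 10, set 2) → MISS  vc=[28, 21, 50]
12: 0x12c (blk 18, set 2) → MISS  vc=[28, 21, 50, 10]
13: 0xa4 (blk 10, set 2) → VC-HIT  vc=[28, 21, 50, 18]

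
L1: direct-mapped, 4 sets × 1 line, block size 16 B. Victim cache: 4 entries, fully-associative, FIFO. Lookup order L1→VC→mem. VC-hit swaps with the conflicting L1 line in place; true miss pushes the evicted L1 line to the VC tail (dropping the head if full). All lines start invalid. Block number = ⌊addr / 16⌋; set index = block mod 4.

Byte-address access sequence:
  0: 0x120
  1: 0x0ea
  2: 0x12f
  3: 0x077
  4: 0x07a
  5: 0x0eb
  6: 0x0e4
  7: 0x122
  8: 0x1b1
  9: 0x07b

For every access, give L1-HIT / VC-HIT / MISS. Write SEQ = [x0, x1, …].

#0 0x120→b18/s2 MISS; vc=[]
#1 0xea→b14/s2 MISS; vc=[18]
#2 0x12f→b18/s2 VC-HIT; vc=[14]
#3 0x77→b7/s3 MISS; vc=[14]
#4 0x7a→b7/s3 L1-HIT; vc=[14]
#5 0xeb→b14/s2 VC-HIT; vc=[18]
#6 0xe4→b14/s2 L1-HIT; vc=[18]
#7 0x122→b18/s2 VC-HIT; vc=[14]
#8 0x1b1→b27/s3 MISS; vc=[14,7]
#9 0x7b→b7/s3 VC-HIT; vc=[14,27]

SEQ = [MISS, MISS, VC-HIT, MISS, L1-HIT, VC-HIT, L1-HIT, VC-HIT, MISS, VC-HIT]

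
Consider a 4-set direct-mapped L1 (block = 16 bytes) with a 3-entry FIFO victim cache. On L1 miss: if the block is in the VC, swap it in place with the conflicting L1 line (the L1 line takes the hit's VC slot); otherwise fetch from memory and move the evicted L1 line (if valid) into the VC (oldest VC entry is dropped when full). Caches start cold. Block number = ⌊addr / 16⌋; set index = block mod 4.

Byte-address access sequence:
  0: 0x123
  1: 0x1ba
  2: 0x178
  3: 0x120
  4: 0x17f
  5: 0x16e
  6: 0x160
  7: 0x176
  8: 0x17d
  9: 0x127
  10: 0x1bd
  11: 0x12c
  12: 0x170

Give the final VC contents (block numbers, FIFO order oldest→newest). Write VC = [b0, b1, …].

#0 0x123→b18/s2 MISS; vc=[]
#1 0x1ba→b27/s3 MISS; vc=[]
#2 0x178→b23/s3 MISS; vc=[27]
#3 0x120→b18/s2 L1-HIT; vc=[27]
#4 0x17f→b23/s3 L1-HIT; vc=[27]
#5 0x16e→b22/s2 MISS; vc=[27,18]
#6 0x160→b22/s2 L1-HIT; vc=[27,18]
#7 0x176→b23/s3 L1-HIT; vc=[27,18]
#8 0x17d→b23/s3 L1-HIT; vc=[27,18]
#9 0x127→b18/s2 VC-HIT; vc=[27,22]
#10 0x1bd→b27/s3 VC-HIT; vc=[23,22]
#11 0x12c→b18/s2 L1-HIT; vc=[23,22]
#12 0x170→b23/s3 VC-HIT; vc=[27,22]

VC = [27, 22]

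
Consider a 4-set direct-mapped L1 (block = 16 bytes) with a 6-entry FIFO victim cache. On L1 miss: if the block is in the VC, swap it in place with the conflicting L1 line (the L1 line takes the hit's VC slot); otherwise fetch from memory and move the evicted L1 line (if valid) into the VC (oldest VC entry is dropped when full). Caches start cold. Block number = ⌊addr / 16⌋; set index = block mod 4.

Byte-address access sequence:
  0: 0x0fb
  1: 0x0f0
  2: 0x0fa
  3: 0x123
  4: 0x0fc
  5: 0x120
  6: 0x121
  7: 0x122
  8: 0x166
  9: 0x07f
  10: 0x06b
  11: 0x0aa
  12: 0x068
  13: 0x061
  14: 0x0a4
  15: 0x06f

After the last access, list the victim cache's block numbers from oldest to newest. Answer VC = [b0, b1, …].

  [0] addr=0xfb blk=15 s=3: MISS | VC []
  [1] addr=0xf0 blk=15 s=3: L1-HIT | VC []
  [2] addr=0xfa blk=15 s=3: L1-HIT | VC []
  [3] addr=0x123 blk=18 s=2: MISS | VC []
  [4] addr=0xfc blk=15 s=3: L1-HIT | VC []
  [5] addr=0x120 blk=18 s=2: L1-HIT | VC []
  [6] addr=0x121 blk=18 s=2: L1-HIT | VC []
  [7] addr=0x122 blk=18 s=2: L1-HIT | VC []
  [8] addr=0x166 blk=22 s=2: MISS | VC [18]
  [9] addr=0x7f blk=7 s=3: MISS | VC [18, 15]
  [10] addr=0x6b blk=6 s=2: MISS | VC [18, 15, 22]
  [11] addr=0xaa blk=10 s=2: MISS | VC [18, 15, 22, 6]
  [12] addr=0x68 blk=6 s=2: VC-HIT | VC [18, 15, 22, 10]
  [13] addr=0x61 blk=6 s=2: L1-HIT | VC [18, 15, 22, 10]
  [14] addr=0xa4 blk=10 s=2: VC-HIT | VC [18, 15, 22, 6]
  [15] addr=0x6f blk=6 s=2: VC-HIT | VC [18, 15, 22, 10]

VC = [18, 15, 22, 10]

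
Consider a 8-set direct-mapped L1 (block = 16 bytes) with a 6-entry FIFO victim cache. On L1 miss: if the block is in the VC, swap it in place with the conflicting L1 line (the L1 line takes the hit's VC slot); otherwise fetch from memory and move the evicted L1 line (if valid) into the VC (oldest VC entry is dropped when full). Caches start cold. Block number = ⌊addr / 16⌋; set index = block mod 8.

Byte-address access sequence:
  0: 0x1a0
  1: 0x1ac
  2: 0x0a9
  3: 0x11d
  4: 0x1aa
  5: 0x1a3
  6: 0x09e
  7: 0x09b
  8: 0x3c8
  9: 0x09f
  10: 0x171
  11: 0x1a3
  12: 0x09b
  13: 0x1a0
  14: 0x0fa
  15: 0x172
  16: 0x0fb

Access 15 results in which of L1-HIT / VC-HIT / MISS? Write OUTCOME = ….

OUTCOME = VC-HIT

#0 0x1a0→b26/s2 MISS; vc=[]
#1 0x1ac→b26/s2 L1-HIT; vc=[]
#2 0xa9→b10/s2 MISS; vc=[26]
#3 0x11d→b17/s1 MISS; vc=[26]
#4 0x1aa→b26/s2 VC-HIT; vc=[10]
#5 0x1a3→b26/s2 L1-HIT; vc=[10]
#6 0x9e→b9/s1 MISS; vc=[10,17]
#7 0x9b→b9/s1 L1-HIT; vc=[10,17]
#8 0x3c8→b60/s4 MISS; vc=[10,17]
#9 0x9f→b9/s1 L1-HIT; vc=[10,17]
#10 0x171→b23/s7 MISS; vc=[10,17]
#11 0x1a3→b26/s2 L1-HIT; vc=[10,17]
#12 0x9b→b9/s1 L1-HIT; vc=[10,17]
#13 0x1a0→b26/s2 L1-HIT; vc=[10,17]
#14 0xfa→b15/s7 MISS; vc=[10,17,23]
#15 0x172→b23/s7 VC-HIT; vc=[10,17,15]
#16 0xfb→b15/s7 VC-HIT; vc=[10,17,23]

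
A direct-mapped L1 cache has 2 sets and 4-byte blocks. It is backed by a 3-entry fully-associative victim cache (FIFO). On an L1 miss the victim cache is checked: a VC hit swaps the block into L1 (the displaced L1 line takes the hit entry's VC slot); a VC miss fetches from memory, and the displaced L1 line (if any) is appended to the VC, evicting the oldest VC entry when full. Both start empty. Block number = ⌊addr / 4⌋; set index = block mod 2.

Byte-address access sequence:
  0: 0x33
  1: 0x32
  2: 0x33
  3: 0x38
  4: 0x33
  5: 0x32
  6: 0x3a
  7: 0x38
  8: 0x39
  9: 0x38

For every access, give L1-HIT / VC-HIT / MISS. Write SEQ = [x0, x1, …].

SEQ = [MISS, L1-HIT, L1-HIT, MISS, VC-HIT, L1-HIT, VC-HIT, L1-HIT, L1-HIT, L1-HIT]

  [0] addr=0x33 blk=12 s=0: MISS | VC []
  [1] addr=0x32 blk=12 s=0: L1-HIT | VC []
  [2] addr=0x33 blk=12 s=0: L1-HIT | VC []
  [3] addr=0x38 blk=14 s=0: MISS | VC [12]
  [4] addr=0x33 blk=12 s=0: VC-HIT | VC [14]
  [5] addr=0x32 blk=12 s=0: L1-HIT | VC [14]
  [6] addr=0x3a blk=14 s=0: VC-HIT | VC [12]
  [7] addr=0x38 blk=14 s=0: L1-HIT | VC [12]
  [8] addr=0x39 blk=14 s=0: L1-HIT | VC [12]
  [9] addr=0x38 blk=14 s=0: L1-HIT | VC [12]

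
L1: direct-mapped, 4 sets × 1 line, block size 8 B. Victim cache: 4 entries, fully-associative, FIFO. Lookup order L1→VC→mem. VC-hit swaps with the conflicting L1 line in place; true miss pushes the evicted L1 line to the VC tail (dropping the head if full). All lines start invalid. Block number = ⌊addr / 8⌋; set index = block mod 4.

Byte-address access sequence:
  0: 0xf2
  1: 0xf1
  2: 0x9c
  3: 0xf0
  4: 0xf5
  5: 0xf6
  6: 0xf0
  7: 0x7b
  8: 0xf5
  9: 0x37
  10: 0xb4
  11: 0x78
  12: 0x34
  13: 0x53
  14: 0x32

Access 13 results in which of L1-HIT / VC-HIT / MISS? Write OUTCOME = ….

  [0] addr=0xf2 blk=30 s=2: MISS | VC []
  [1] addr=0xf1 blk=30 s=2: L1-HIT | VC []
  [2] addr=0x9c blk=19 s=3: MISS | VC []
  [3] addr=0xf0 blk=30 s=2: L1-HIT | VC []
  [4] addr=0xf5 blk=30 s=2: L1-HIT | VC []
  [5] addr=0xf6 blk=30 s=2: L1-HIT | VC []
  [6] addr=0xf0 blk=30 s=2: L1-HIT | VC []
  [7] addr=0x7b blk=15 s=3: MISS | VC [19]
  [8] addr=0xf5 blk=30 s=2: L1-HIT | VC [19]
  [9] addr=0x37 blk=6 s=2: MISS | VC [19, 30]
  [10] addr=0xb4 blk=22 s=2: MISS | VC [19, 30, 6]
  [11] addr=0x78 blk=15 s=3: L1-HIT | VC [19, 30, 6]
  [12] addr=0x34 blk=6 s=2: VC-HIT | VC [19, 30, 22]
  [13] addr=0x53 blk=10 s=2: MISS | VC [19, 30, 22, 6]
  [14] addr=0x32 blk=6 s=2: VC-HIT | VC [19, 30, 22, 10]

OUTCOME = MISS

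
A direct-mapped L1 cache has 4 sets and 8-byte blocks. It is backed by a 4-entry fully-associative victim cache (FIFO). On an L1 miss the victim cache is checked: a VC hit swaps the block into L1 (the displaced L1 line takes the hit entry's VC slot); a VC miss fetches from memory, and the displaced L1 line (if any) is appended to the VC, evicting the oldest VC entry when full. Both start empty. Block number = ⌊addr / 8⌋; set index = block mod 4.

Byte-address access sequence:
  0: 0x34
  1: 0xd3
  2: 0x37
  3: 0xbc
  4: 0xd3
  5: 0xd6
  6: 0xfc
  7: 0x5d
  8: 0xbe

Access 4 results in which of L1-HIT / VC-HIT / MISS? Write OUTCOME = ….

  [0] addr=0x34 blk=6 s=2: MISS | VC []
  [1] addr=0xd3 blk=26 s=2: MISS | VC [6]
  [2] addr=0x37 blk=6 s=2: VC-HIT | VC [26]
  [3] addr=0xbc blk=23 s=3: MISS | VC [26]
  [4] addr=0xd3 blk=26 s=2: VC-HIT | VC [6]
  [5] addr=0xd6 blk=26 s=2: L1-HIT | VC [6]
  [6] addr=0xfc blk=31 s=3: MISS | VC [6, 23]
  [7] addr=0x5d blk=11 s=3: MISS | VC [6, 23, 31]
  [8] addr=0xbe blk=23 s=3: VC-HIT | VC [6, 11, 31]

OUTCOME = VC-HIT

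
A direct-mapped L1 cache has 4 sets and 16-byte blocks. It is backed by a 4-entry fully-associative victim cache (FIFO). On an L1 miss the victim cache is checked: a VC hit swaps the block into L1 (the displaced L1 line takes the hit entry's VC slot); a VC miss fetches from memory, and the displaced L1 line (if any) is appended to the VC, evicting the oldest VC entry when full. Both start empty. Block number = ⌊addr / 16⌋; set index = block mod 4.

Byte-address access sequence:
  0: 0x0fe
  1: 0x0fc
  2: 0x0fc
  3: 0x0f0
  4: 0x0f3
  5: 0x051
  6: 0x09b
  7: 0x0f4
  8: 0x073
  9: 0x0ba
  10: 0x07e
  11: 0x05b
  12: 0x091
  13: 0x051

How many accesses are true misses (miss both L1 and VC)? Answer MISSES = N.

MISSES = 5

0: 0xfe (blk 15, set 3) → MISS  vc=[]
1: 0xfc (blk 15, set 3) → L1-HIT  vc=[]
2: 0xfc (blk 15, set 3) → L1-HIT  vc=[]
3: 0xf0 (blk 15, set 3) → L1-HIT  vc=[]
4: 0xf3 (blk 15, set 3) → L1-HIT  vc=[]
5: 0x51 (blk 5, set 1) → MISS  vc=[]
6: 0x9b (blk 9, set 1) → MISS  vc=[5]
7: 0xf4 (blk 15, set 3) → L1-HIT  vc=[5]
8: 0x73 (blk 7, set 3) → MISS  vc=[5, 15]
9: 0xba (blk 11, set 3) → MISS  vc=[5, 15, 7]
10: 0x7e (blk 7, set 3) → VC-HIT  vc=[5, 15, 11]
11: 0x5b (blk 5, set 1) → VC-HIT  vc=[9, 15, 11]
12: 0x91 (blk 9, set 1) → VC-HIT  vc=[5, 15, 11]
13: 0x51 (blk 5, set 1) → VC-HIT  vc=[9, 15, 11]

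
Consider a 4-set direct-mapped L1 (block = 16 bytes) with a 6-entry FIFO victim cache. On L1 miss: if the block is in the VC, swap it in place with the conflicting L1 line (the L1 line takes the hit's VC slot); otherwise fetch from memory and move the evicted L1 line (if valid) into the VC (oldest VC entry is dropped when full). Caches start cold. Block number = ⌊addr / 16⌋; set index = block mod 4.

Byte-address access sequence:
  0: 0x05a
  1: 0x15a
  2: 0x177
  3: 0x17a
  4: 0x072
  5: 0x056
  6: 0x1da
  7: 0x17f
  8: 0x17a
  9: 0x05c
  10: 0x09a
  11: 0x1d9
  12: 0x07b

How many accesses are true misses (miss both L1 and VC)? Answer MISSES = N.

MISSES = 6

  [0] addr=0x5a blk=5 s=1: MISS | VC []
  [1] addr=0x15a blk=21 s=1: MISS | VC [5]
  [2] addr=0x177 blk=23 s=3: MISS | VC [5]
  [3] addr=0x17a blk=23 s=3: L1-HIT | VC [5]
  [4] addr=0x72 blk=7 s=3: MISS | VC [5, 23]
  [5] addr=0x56 blk=5 s=1: VC-HIT | VC [21, 23]
  [6] addr=0x1da blk=29 s=1: MISS | VC [21, 23, 5]
  [7] addr=0x17f blk=23 s=3: VC-HIT | VC [21, 7, 5]
  [8] addr=0x17a blk=23 s=3: L1-HIT | VC [21, 7, 5]
  [9] addr=0x5c blk=5 s=1: VC-HIT | VC [21, 7, 29]
  [10] addr=0x9a blk=9 s=1: MISS | VC [21, 7, 29, 5]
  [11] addr=0x1d9 blk=29 s=1: VC-HIT | VC [21, 7, 9, 5]
  [12] addr=0x7b blk=7 s=3: VC-HIT | VC [21, 23, 9, 5]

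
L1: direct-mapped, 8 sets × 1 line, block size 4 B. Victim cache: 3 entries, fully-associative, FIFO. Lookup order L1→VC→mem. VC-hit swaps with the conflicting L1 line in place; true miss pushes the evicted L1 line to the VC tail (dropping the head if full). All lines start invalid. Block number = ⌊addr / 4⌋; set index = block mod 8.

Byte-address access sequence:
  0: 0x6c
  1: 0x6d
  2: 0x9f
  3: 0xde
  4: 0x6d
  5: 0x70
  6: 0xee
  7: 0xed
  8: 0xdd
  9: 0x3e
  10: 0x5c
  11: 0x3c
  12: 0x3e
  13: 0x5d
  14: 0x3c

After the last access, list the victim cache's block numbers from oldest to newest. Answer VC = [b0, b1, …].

#0 0x6c→b27/s3 MISS; vc=[]
#1 0x6d→b27/s3 L1-HIT; vc=[]
#2 0x9f→b39/s7 MISS; vc=[]
#3 0xde→b55/s7 MISS; vc=[39]
#4 0x6d→b27/s3 L1-HIT; vc=[39]
#5 0x70→b28/s4 MISS; vc=[39]
#6 0xee→b59/s3 MISS; vc=[39,27]
#7 0xed→b59/s3 L1-HIT; vc=[39,27]
#8 0xdd→b55/s7 L1-HIT; vc=[39,27]
#9 0x3e→b15/s7 MISS; vc=[39,27,55]
#10 0x5c→b23/s7 MISS; vc=[27,55,15]
#11 0x3c→b15/s7 VC-HIT; vc=[27,55,23]
#12 0x3e→b15/s7 L1-HIT; vc=[27,55,23]
#13 0x5d→b23/s7 VC-HIT; vc=[27,55,15]
#14 0x3c→b15/s7 VC-HIT; vc=[27,55,23]

VC = [27, 55, 23]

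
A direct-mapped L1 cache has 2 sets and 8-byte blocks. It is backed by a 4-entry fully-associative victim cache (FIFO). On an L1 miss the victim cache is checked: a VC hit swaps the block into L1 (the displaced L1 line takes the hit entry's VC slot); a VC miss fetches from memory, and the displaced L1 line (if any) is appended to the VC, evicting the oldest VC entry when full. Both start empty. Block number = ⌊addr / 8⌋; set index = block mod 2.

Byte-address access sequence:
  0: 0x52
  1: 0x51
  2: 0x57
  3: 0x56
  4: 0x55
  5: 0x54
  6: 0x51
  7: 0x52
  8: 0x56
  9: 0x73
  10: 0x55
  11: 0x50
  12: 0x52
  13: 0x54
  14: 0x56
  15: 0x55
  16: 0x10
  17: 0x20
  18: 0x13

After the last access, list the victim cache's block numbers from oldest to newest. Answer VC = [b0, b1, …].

VC = [14, 10, 4]

#0 0x52→b10/s0 MISS; vc=[]
#1 0x51→b10/s0 L1-HIT; vc=[]
#2 0x57→b10/s0 L1-HIT; vc=[]
#3 0x56→b10/s0 L1-HIT; vc=[]
#4 0x55→b10/s0 L1-HIT; vc=[]
#5 0x54→b10/s0 L1-HIT; vc=[]
#6 0x51→b10/s0 L1-HIT; vc=[]
#7 0x52→b10/s0 L1-HIT; vc=[]
#8 0x56→b10/s0 L1-HIT; vc=[]
#9 0x73→b14/s0 MISS; vc=[10]
#10 0x55→b10/s0 VC-HIT; vc=[14]
#11 0x50→b10/s0 L1-HIT; vc=[14]
#12 0x52→b10/s0 L1-HIT; vc=[14]
#13 0x54→b10/s0 L1-HIT; vc=[14]
#14 0x56→b10/s0 L1-HIT; vc=[14]
#15 0x55→b10/s0 L1-HIT; vc=[14]
#16 0x10→b2/s0 MISS; vc=[14,10]
#17 0x20→b4/s0 MISS; vc=[14,10,2]
#18 0x13→b2/s0 VC-HIT; vc=[14,10,4]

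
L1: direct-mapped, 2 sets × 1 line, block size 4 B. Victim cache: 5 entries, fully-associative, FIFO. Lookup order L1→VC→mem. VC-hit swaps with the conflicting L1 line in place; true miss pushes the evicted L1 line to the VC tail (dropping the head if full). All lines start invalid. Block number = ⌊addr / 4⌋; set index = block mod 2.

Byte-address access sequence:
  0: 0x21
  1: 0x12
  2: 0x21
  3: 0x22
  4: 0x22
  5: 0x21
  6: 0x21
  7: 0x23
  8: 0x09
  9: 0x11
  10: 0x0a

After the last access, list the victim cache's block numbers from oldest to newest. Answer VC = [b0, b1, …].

VC = [4, 8]

0: 0x21 (blk 8, set 0) → MISS  vc=[]
1: 0x12 (blk 4, set 0) → MISS  vc=[8]
2: 0x21 (blk 8, set 0) → VC-HIT  vc=[4]
3: 0x22 (blk 8, set 0) → L1-HIT  vc=[4]
4: 0x22 (blk 8, set 0) → L1-HIT  vc=[4]
5: 0x21 (blk 8, set 0) → L1-HIT  vc=[4]
6: 0x21 (blk 8, set 0) → L1-HIT  vc=[4]
7: 0x23 (blk 8, set 0) → L1-HIT  vc=[4]
8: 0x9 (blk 2, set 0) → MISS  vc=[4, 8]
9: 0x11 (blk 4, set 0) → VC-HIT  vc=[2, 8]
10: 0xa (blk 2, set 0) → VC-HIT  vc=[4, 8]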